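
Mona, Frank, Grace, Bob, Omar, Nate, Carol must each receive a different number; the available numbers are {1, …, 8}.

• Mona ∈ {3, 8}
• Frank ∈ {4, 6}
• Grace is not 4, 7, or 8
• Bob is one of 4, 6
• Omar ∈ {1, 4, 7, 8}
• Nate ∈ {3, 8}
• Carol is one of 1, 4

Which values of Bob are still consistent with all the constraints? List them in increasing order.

4, 6

Mona and Nate share exactly the 2 values {3, 8}; by pigeonhole those values go to them, so strike 3, 8 from Grace, Omar.
Frank and Bob between them cover only {4, 6} — a naked pair. Remove those values from Grace, Omar, Carol.
Carol must be 1 (only option left). Remove 1 from Grace, Omar.
Omar's domain is down to {7}, so Omar = 7.
No further eliminations apply; Bob can still be any of 4, 6.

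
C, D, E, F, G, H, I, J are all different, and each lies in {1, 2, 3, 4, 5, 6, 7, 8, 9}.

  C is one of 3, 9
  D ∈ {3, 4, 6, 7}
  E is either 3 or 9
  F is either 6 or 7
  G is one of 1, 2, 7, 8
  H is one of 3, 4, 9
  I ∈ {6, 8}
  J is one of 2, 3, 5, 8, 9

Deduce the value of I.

8

The 2 variables C and E are confined to {3, 9}, which locks those values in; drop them from D, H, J.
That leaves H = 4. Strike 4 from D.
D and F between them cover only {6, 7} — a naked pair. Remove those values from G, I.
So I = 8.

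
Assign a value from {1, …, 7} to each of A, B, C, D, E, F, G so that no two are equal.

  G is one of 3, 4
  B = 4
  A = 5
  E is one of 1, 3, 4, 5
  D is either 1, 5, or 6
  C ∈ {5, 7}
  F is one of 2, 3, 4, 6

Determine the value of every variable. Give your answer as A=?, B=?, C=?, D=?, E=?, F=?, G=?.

A=5, B=4, C=7, D=6, E=1, F=2, G=3

A must be 5 (only option left). Strike 5 from C, D, E.
B must be 4 (only option left). Strike 4 from E, F, G.
C must be 7 (only option left).
G must be 3 (only option left). Strike 3 from E, F.
E's domain is down to {1}, so E = 1. So D can't be 1.
That leaves D = 6. So F can't be 6.
F's domain is down to {2}, so F = 2.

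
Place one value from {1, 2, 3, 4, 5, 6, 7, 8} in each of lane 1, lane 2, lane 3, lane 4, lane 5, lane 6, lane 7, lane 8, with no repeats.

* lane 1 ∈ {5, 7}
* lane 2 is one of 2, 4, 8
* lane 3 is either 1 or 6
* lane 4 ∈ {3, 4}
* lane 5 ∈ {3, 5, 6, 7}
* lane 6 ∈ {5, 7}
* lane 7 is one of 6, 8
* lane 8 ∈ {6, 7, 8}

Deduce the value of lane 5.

3

The 8 variables draw from only 8 values {1, 2, 3, 4, 5, 6, 7, 8}, so each is used; only lane 3 can be 1, hence lane 3 = 1.
The 7 still-open variables together cover exactly {2, 3, 4, 5, 6, 7, 8} — 7 values for 7 variables — and 2 appears only in lane 2's list, so lane 2 = 2.
The 6 still-open variables draw from only 6 values {3, 4, 5, 6, 7, 8}, so each is used; only lane 4 can be 4, hence lane 4 = 4.
Among the 5 still-open variables, 3 fits only lane 5 (and all 5 values in {3, 5, 6, 7, 8} must be used), so lane 5 = 3.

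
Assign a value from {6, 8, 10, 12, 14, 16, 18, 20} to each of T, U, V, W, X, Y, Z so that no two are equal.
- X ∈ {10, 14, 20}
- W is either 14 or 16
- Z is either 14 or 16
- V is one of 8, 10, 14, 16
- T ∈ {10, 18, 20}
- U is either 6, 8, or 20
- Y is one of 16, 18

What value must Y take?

18

The 7 variables together cover exactly {6, 8, 10, 14, 16, 18, 20} — 7 values for 7 variables — and 6 appears only in U's list, so U = 6.
Among the 6 still-open variables, 8 fits only V (and all 6 values in {8, 10, 14, 16, 18, 20} must be used), so V = 8.
W and Z between them cover only {14, 16} — a naked pair. Remove those values from X, Y.
So Y = 18.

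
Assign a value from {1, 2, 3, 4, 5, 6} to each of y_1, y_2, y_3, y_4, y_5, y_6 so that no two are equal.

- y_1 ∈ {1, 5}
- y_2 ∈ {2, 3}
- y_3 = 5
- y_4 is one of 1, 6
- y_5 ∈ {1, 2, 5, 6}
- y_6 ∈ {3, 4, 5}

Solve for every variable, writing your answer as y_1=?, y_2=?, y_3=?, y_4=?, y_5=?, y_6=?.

y_1=1, y_2=3, y_3=5, y_4=6, y_5=2, y_6=4

y_3 has just one choice, so y_3 = 5. Strike 5 from y_1, y_5, y_6.
y_1's domain is down to {1}, so y_1 = 1. So y_4, y_5 can't be 1.
That leaves y_4 = 6. So y_5 can't be 6.
y_5 has just one choice, so y_5 = 2. So y_2 can't be 2.
That leaves y_2 = 3. Strike 3 from y_6.
y_6 must be 4 (only option left).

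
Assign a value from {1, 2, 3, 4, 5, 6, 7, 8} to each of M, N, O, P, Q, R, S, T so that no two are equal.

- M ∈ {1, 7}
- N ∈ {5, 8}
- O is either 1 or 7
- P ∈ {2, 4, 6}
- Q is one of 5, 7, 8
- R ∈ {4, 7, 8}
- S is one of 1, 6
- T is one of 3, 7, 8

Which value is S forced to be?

The 8 variables draw from only 8 values {1, 2, 3, 4, 5, 6, 7, 8}, so each is used; only P can be 2, hence P = 2.
The 7 still-open variables draw from only 7 values {1, 3, 4, 5, 6, 7, 8}, so each is used; only T can be 3, hence T = 3.
The 6 still-open variables together cover exactly {1, 4, 5, 6, 7, 8} — 6 values for 6 variables — and 4 appears only in R's list, so R = 4.
Among the 5 still-open variables, 6 fits only S (and all 5 values in {1, 5, 6, 7, 8} must be used), so S = 6.

6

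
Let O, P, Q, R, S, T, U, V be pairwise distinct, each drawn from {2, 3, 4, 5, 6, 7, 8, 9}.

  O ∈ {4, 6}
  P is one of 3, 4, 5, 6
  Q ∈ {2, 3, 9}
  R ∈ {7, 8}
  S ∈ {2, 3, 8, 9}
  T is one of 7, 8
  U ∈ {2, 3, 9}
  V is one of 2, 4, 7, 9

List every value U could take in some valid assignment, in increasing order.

The 8 variables together cover exactly {2, 3, 4, 5, 6, 7, 8, 9} — 8 values for 8 variables — and 5 appears only in P's list, so P = 5.
The 7 still-open variables draw from only 7 values {2, 3, 4, 6, 7, 8, 9}, so each is used; only O can be 6, hence O = 6.
The 6 still-open variables draw from only 6 values {2, 3, 4, 7, 8, 9}, so each is used; only V can be 4, hence V = 4.
R and T share exactly the 2 values {7, 8}; by pigeonhole those values go to them, so strike 7, 8 from S.
No further eliminations apply; U can still be any of 2, 3, 9.

2, 3, 9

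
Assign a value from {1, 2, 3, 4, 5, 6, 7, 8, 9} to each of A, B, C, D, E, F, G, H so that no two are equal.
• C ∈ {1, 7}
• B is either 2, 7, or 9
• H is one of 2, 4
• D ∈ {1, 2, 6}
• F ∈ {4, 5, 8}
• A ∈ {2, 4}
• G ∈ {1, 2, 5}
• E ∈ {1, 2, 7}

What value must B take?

The 8 variables together cover exactly {1, 2, 4, 5, 6, 7, 8, 9} — 8 values for 8 variables — and 6 appears only in D's list, so D = 6.
The 7 still-open variables draw from only 7 values {1, 2, 4, 5, 7, 8, 9}, so each is used; only F can be 8, hence F = 8.
Among the 6 still-open variables, 5 fits only G (and all 6 values in {1, 2, 4, 5, 7, 9} must be used), so G = 5.
The 5 still-open variables draw from only 5 values {1, 2, 4, 7, 9}, so each is used; only B can be 9, hence B = 9.

9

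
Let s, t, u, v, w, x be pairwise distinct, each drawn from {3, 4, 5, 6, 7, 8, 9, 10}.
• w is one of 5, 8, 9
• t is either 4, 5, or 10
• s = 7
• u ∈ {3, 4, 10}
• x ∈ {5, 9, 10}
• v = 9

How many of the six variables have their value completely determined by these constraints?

s has just one choice, so s = 7.
v must be 9 (only option left). Remove 9 from w, x.
Determined: s=7, v=9. The other variables each still have more than one consistent value. That makes 2.

2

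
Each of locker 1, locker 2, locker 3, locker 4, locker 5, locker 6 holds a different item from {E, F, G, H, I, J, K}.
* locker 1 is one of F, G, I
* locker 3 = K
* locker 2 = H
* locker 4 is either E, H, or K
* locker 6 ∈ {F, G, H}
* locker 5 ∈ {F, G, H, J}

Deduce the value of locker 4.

E

locker 2 has just one choice, so locker 2 = H. Eliminate H elsewhere: locker 4, locker 5, locker 6.
locker 3's domain is down to {K}, so locker 3 = K. Strike K from locker 4.
So locker 4 = E.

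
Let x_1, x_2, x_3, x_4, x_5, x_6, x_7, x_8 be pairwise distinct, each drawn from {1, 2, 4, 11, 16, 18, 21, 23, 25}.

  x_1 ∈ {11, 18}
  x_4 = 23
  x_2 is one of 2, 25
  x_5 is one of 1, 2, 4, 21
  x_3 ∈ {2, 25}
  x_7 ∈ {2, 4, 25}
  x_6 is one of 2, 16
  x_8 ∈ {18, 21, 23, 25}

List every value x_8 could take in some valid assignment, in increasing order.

18, 21

x_4 has just one choice, so x_4 = 23. Strike 23 from x_8.
The 2 variables x_2 and x_3 are confined to {2, 25}, which locks those values in; drop them from x_5, x_6, x_7, x_8.
x_6's domain is down to {16}, so x_6 = 16.
x_7 must be 4 (only option left). Strike 4 from x_5.
No further eliminations apply; x_8 can still be any of 18, 21.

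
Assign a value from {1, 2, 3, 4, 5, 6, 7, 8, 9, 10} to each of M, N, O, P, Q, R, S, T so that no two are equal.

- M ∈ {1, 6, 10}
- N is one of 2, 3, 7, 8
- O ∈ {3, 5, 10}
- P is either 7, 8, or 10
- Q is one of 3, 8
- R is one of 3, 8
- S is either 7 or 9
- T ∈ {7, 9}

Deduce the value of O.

Q and R between them cover only {3, 8} — a naked pair. Remove those values from N, O, P.
S and T share exactly the 2 values {7, 9}; by pigeonhole those values go to them, so strike 7, 9 from N, P.
N must be 2 (only option left).
P must be 10 (only option left). Strike 10 from M, O.
So O = 5.

5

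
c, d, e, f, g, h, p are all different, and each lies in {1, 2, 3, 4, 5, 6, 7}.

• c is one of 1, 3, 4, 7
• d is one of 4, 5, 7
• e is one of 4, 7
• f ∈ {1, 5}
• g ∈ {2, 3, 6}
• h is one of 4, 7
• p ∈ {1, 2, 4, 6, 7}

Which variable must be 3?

e and h between them cover only {4, 7} — a naked pair. Remove those values from c, d, p.
d's domain is down to {5}, so d = 5. So f can't be 5.
f's domain is down to {1}, so f = 1. Strike 1 from c, p.
So 3 goes to c.

c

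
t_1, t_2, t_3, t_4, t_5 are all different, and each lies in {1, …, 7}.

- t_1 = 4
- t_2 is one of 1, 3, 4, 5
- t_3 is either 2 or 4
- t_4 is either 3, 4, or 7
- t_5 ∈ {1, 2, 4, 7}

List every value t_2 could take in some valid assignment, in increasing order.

t_1's domain is down to {4}, so t_1 = 4. Strike 4 from t_2, t_3, t_4, t_5.
t_3 has just one choice, so t_3 = 2. Eliminate 2 elsewhere: t_5.
No further eliminations apply; t_2 can still be any of 1, 3, 5.

1, 3, 5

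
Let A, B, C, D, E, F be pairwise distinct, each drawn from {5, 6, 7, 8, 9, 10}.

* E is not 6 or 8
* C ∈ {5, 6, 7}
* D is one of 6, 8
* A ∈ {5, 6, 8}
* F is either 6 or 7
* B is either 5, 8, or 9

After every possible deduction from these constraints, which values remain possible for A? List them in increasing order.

Among the 6 variables, 10 fits only E (and all 6 values in {5, 6, 7, 8, 9, 10} must be used), so E = 10.
The 5 still-open variables together cover exactly {5, 6, 7, 8, 9} — 5 values for 5 variables — and 9 appears only in B's list, so B = 9.
No further eliminations apply; A can still be any of 5, 6, 8.

5, 6, 8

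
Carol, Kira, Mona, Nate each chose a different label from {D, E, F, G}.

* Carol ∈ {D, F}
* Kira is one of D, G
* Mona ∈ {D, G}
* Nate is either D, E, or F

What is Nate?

The 4 variables together cover exactly {D, E, F, G} — 4 values for 4 variables — and E appears only in Nate's list, so Nate = E.

E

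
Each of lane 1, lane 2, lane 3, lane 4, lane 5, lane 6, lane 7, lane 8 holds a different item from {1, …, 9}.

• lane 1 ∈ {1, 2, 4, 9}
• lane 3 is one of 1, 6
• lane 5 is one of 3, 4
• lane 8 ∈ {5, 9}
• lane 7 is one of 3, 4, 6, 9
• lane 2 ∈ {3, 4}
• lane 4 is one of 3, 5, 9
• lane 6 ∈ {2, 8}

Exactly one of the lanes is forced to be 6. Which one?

Among the 8 variables, 8 fits only lane 6 (and all 8 values in {1, 2, 3, 4, 5, 6, 8, 9} must be used), so lane 6 = 8.
The 7 still-open variables draw from only 7 values {1, 2, 3, 4, 5, 6, 9}, so each is used; only lane 1 can be 2, hence lane 1 = 2.
The 6 still-open variables together cover exactly {1, 3, 4, 5, 6, 9} — 6 values for 6 variables — and 1 appears only in lane 3's list, so lane 3 = 1.
The 5 still-open variables together cover exactly {3, 4, 5, 6, 9} — 5 values for 5 variables — and 6 appears only in lane 7's list, so lane 7 = 6.

lane 7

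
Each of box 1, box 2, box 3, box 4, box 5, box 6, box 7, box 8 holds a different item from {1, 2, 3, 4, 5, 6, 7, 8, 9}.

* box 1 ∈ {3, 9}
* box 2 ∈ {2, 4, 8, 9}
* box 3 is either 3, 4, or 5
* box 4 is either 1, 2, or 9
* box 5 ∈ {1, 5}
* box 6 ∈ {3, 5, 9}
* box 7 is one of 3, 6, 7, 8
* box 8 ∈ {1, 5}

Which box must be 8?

box 2

box 5 and box 8 share exactly the 2 values {1, 5}; by pigeonhole those values go to them, so strike 1, 5 from box 3, box 4, box 6.
The 2 variables box 1 and box 6 are confined to {3, 9}, which locks those values in; drop them from box 2, box 3, box 4, box 7.
box 3 must be 4 (only option left). Eliminate 4 elsewhere: box 2.
That leaves box 4 = 2. Strike 2 from box 2.
So 8 goes to box 2.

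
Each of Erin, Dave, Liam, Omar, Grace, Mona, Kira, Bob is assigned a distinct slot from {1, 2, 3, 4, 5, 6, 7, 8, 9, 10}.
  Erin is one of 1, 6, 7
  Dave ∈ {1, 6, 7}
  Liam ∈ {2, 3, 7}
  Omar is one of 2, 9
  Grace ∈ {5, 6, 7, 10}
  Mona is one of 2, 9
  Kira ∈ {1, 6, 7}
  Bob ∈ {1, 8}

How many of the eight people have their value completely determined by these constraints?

2

Omar and Mona share exactly the 2 values {2, 9}; by pigeonhole those values go to them, so strike 2, 9 from Liam.
Erin, Dave, Kira between them cover only {1, 6, 7} — a naked triple. Remove those values from Liam, Grace, Bob.
Liam must be 3 (only option left).
Bob's domain is down to {8}, so Bob = 8.
Determined: Liam=3, Bob=8. The other people each still have more than one consistent value. That makes 2.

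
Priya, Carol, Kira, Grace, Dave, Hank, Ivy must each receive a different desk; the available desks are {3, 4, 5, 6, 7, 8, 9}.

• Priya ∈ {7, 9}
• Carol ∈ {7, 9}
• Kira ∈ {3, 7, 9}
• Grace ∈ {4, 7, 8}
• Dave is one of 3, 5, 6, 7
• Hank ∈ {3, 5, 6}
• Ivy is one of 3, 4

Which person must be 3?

Kira

Among the 7 variables, 8 fits only Grace (and all 7 values in {3, 4, 5, 6, 7, 8, 9} must be used), so Grace = 8.
Among the 6 still-open variables, 4 fits only Ivy (and all 6 values in {3, 4, 5, 6, 7, 9} must be used), so Ivy = 4.
Priya and Carol between them cover only {7, 9} — a naked pair. Remove those values from Kira, Dave.
So 3 goes to Kira.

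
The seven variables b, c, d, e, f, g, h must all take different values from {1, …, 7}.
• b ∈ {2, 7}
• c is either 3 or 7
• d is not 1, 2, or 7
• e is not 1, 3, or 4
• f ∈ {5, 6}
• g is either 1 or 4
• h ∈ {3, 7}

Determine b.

Among the 7 variables, 1 fits only g (and all 7 values in {1, 2, 3, 4, 5, 6, 7} must be used), so g = 1.
The 6 still-open variables draw from only 6 values {2, 3, 4, 5, 6, 7}, so each is used; only d can be 4, hence d = 4.
The 2 variables c and h are confined to {3, 7}, which locks those values in; drop them from b, e.
So b = 2.

2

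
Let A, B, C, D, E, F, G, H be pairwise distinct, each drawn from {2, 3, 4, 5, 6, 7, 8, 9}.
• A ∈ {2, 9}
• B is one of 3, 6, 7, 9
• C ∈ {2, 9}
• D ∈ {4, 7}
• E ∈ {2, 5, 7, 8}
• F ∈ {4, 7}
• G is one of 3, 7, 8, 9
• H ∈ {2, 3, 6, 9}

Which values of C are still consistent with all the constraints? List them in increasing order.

Among the 8 variables, 5 fits only E (and all 8 values in {2, 3, 4, 5, 6, 7, 8, 9} must be used), so E = 5.
The 7 still-open variables together cover exactly {2, 3, 4, 6, 7, 8, 9} — 7 values for 7 variables — and 8 appears only in G's list, so G = 8.
A and C share exactly the 2 values {2, 9}; by pigeonhole those values go to them, so strike 2, 9 from B, H.
D and F share exactly the 2 values {4, 7}; by pigeonhole those values go to them, so strike 4, 7 from B.
No further eliminations apply; C can still be any of 2, 9.

2, 9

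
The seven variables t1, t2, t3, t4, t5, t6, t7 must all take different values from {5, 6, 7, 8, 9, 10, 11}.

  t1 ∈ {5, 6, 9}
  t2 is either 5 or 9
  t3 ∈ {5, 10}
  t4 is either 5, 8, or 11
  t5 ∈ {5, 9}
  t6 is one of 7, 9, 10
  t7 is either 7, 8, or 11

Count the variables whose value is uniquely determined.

3

The 7 variables together cover exactly {5, 6, 7, 8, 9, 10, 11} — 7 values for 7 variables — and 6 appears only in t1's list, so t1 = 6.
t2 and t5 share exactly the 2 values {5, 9}; by pigeonhole those values go to them, so strike 5, 9 from t3, t4, t6.
That leaves t3 = 10. So t6 can't be 10.
t6 must be 7 (only option left). Strike 7 from t7.
Determined: t1=6, t3=10, t6=7. The other variables each still have more than one consistent value. That makes 3.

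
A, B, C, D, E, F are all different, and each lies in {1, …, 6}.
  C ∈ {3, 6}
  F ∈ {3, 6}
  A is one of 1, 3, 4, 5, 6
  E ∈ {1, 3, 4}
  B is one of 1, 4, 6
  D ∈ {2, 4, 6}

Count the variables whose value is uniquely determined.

2

The 6 variables draw from only 6 values {1, 2, 3, 4, 5, 6}, so each is used; only D can be 2, hence D = 2.
The 5 still-open variables together cover exactly {1, 3, 4, 5, 6} — 5 values for 5 variables — and 5 appears only in A's list, so A = 5.
C and F between them cover only {3, 6} — a naked pair. Remove those values from B, E.
Determined: A=5, D=2. The other variables each still have more than one consistent value. That makes 2.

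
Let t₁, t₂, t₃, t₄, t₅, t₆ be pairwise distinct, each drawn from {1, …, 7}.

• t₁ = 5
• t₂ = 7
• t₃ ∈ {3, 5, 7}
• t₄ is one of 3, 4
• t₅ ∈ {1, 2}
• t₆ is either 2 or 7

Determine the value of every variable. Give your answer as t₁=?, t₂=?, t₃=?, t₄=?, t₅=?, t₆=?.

t₁'s domain is down to {5}, so t₁ = 5. So t₃ can't be 5.
t₂ has just one choice, so t₂ = 7. Eliminate 7 elsewhere: t₃, t₆.
t₃'s domain is down to {3}, so t₃ = 3. Strike 3 from t₄.
t₄ has just one choice, so t₄ = 4.
That leaves t₆ = 2. Eliminate 2 elsewhere: t₅.
t₅ has just one choice, so t₅ = 1.

t₁=5, t₂=7, t₃=3, t₄=4, t₅=1, t₆=2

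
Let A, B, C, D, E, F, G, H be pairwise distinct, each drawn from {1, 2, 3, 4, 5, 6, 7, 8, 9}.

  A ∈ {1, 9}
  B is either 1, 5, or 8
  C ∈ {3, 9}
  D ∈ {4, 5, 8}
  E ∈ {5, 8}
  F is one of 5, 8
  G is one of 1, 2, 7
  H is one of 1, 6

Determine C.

3

E and F share exactly the 2 values {5, 8}; by pigeonhole those values go to them, so strike 5, 8 from B, D.
B has just one choice, so B = 1. Remove 1 from A, G, H.
D must be 4 (only option left).
H has just one choice, so H = 6.
A must be 9 (only option left). Remove 9 from C.
So C = 3.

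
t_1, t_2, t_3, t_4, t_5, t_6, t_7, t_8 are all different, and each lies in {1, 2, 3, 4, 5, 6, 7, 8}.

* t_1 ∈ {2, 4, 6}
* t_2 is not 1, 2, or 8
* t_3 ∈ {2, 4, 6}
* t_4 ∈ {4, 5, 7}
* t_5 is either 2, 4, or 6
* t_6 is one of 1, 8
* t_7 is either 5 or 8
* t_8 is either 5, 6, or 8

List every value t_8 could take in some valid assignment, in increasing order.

Among the 8 variables, 1 fits only t_6 (and all 8 values in {1, 2, 3, 4, 5, 6, 7, 8} must be used), so t_6 = 1.
The 7 still-open variables together cover exactly {2, 3, 4, 5, 6, 7, 8} — 7 values for 7 variables — and 3 appears only in t_2's list, so t_2 = 3.
Among the 6 still-open variables, 7 fits only t_4 (and all 6 values in {2, 4, 5, 6, 7, 8} must be used), so t_4 = 7.
t_1, t_3, t_5 between them cover only {2, 4, 6} — a naked triple. Remove those values from t_8.
No further eliminations apply; t_8 can still be any of 5, 8.

5, 8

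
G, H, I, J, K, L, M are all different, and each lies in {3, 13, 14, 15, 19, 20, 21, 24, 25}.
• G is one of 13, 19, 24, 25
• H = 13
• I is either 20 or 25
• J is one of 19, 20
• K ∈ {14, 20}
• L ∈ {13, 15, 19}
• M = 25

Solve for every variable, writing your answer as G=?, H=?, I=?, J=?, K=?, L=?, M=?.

H has just one choice, so H = 13. So G, L can't be 13.
M's domain is down to {25}, so M = 25. Eliminate 25 elsewhere: G, I.
That leaves I = 20. Remove 20 from J, K.
That leaves J = 19. So G, L can't be 19.
K's domain is down to {14}, so K = 14.
That leaves L = 15.
G has just one choice, so G = 24.

G=24, H=13, I=20, J=19, K=14, L=15, M=25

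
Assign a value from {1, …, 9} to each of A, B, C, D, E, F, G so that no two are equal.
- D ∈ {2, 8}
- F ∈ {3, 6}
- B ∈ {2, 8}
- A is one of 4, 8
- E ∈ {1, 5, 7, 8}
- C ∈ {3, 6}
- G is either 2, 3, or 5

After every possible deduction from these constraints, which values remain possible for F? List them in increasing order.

The 2 variables B and D are confined to {2, 8}, which locks those values in; drop them from A, E, G.
A has just one choice, so A = 4.
The 2 variables C and F are confined to {3, 6}, which locks those values in; drop them from G.
That leaves G = 5. Strike 5 from E.
No further eliminations apply; F can still be any of 3, 6.

3, 6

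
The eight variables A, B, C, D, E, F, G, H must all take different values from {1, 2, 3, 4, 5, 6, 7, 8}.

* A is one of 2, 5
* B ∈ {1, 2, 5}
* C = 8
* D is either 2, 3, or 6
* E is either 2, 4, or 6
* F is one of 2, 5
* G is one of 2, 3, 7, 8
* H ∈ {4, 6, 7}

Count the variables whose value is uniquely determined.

2

C's domain is down to {8}, so C = 8. Eliminate 8 elsewhere: G.
Among the 7 still-open variables, 1 fits only B (and all 7 values in {1, 2, 3, 4, 5, 6, 7} must be used), so B = 1.
A and F between them cover only {2, 5} — a naked pair. Remove those values from D, E, G.
Determined: B=1, C=8. The other variables each still have more than one consistent value. That makes 2.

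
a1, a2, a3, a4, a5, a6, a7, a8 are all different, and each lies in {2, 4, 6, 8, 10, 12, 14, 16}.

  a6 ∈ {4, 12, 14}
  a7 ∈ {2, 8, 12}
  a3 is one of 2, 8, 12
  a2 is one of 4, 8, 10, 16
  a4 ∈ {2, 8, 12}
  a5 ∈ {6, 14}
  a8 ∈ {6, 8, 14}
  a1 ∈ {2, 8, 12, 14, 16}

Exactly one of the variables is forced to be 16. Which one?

a1

The 8 variables draw from only 8 values {2, 4, 6, 8, 10, 12, 14, 16}, so each is used; only a2 can be 10, hence a2 = 10.
Among the 7 still-open variables, 4 fits only a6 (and all 7 values in {2, 4, 6, 8, 12, 14, 16} must be used), so a6 = 4.
The 6 still-open variables together cover exactly {2, 6, 8, 12, 14, 16} — 6 values for 6 variables — and 16 appears only in a1's list, so a1 = 16.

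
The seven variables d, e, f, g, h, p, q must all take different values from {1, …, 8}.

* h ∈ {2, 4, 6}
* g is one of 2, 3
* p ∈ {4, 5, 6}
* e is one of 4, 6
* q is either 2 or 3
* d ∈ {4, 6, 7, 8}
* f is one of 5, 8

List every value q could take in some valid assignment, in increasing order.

The 7 variables draw from only 7 values {2, 3, 4, 5, 6, 7, 8}, so each is used; only d can be 7, hence d = 7.
The 6 still-open variables together cover exactly {2, 3, 4, 5, 6, 8} — 6 values for 6 variables — and 8 appears only in f's list, so f = 8.
Among the 5 still-open variables, 5 fits only p (and all 5 values in {2, 3, 4, 5, 6} must be used), so p = 5.
g and q between them cover only {2, 3} — a naked pair. Remove those values from h.
No further eliminations apply; q can still be any of 2, 3.

2, 3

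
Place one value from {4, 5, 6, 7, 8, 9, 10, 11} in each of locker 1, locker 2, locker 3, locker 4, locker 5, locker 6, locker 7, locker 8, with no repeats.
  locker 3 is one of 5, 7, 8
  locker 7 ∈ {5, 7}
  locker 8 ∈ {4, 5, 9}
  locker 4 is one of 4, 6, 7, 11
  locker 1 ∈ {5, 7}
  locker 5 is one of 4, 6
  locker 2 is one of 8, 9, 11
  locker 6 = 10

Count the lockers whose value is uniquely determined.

locker 6 has just one choice, so locker 6 = 10.
locker 1 and locker 7 share exactly the 2 values {5, 7}; by pigeonhole those values go to them, so strike 5, 7 from locker 3, locker 4, locker 8.
locker 3 must be 8 (only option left). Remove 8 from locker 2.
Determined: locker 3=8, locker 6=10. The other lockers each still have more than one consistent value. That makes 2.

2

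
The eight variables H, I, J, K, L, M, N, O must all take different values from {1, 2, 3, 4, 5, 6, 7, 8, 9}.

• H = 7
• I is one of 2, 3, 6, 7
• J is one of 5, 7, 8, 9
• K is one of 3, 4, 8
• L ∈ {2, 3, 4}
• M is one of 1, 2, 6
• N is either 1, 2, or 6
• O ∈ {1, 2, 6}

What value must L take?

4

H has just one choice, so H = 7. Strike 7 from I, J.
M, N, O share exactly the 3 values {1, 2, 6}; by pigeonhole those values go to them, so strike 1, 2, 6 from I, L.
That leaves I = 3. Remove 3 from K, L.
So L = 4.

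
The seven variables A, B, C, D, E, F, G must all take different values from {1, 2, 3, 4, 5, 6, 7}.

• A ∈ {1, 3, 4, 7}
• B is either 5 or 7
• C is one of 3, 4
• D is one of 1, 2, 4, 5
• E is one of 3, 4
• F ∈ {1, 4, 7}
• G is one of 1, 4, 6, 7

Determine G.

The 7 variables together cover exactly {1, 2, 3, 4, 5, 6, 7} — 7 values for 7 variables — and 2 appears only in D's list, so D = 2.
The 6 still-open variables together cover exactly {1, 3, 4, 5, 6, 7} — 6 values for 6 variables — and 5 appears only in B's list, so B = 5.
The 5 still-open variables draw from only 5 values {1, 3, 4, 6, 7}, so each is used; only G can be 6, hence G = 6.

6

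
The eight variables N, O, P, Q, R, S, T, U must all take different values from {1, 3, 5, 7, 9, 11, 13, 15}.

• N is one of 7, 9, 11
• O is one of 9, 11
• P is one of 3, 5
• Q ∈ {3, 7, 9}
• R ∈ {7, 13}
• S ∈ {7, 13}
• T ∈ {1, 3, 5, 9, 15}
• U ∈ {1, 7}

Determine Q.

The 8 variables together cover exactly {1, 3, 5, 7, 9, 11, 13, 15} — 8 values for 8 variables — and 15 appears only in T's list, so T = 15.
The 7 still-open variables draw from only 7 values {1, 3, 5, 7, 9, 11, 13}, so each is used; only U can be 1, hence U = 1.
Among the 6 still-open variables, 5 fits only P (and all 6 values in {3, 5, 7, 9, 11, 13} must be used), so P = 5.
Among the 5 still-open variables, 3 fits only Q (and all 5 values in {3, 7, 9, 11, 13} must be used), so Q = 3.

3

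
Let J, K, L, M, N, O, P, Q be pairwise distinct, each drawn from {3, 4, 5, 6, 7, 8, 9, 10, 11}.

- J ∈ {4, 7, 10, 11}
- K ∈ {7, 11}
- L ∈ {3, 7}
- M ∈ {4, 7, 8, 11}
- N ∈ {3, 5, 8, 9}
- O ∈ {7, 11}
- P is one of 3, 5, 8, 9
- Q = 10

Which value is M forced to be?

8

Q has just one choice, so Q = 10. Strike 10 from J.
The 2 variables K and O are confined to {7, 11}, which locks those values in; drop them from J, L, M.
J has just one choice, so J = 4. Remove 4 from M.
So M = 8.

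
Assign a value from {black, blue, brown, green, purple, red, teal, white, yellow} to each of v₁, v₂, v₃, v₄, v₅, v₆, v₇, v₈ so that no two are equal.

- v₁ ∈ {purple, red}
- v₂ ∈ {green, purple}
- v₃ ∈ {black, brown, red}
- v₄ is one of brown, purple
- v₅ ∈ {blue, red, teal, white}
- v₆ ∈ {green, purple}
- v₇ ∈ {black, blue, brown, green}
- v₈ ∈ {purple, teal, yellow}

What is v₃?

v₂ and v₆ between them cover only {green, purple} — a naked pair. Remove those values from v₁, v₄, v₇, v₈.
v₁ must be red (only option left). Strike red from v₃, v₅.
v₄ must be brown (only option left). So v₃, v₇ can't be brown.
So v₃ = black.

black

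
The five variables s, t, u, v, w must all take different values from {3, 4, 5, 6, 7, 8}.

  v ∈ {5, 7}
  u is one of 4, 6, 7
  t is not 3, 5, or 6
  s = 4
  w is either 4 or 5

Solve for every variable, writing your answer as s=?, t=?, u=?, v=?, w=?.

s=4, t=8, u=6, v=7, w=5

s must be 4 (only option left). Remove 4 from t, u, w.
w's domain is down to {5}, so w = 5. Strike 5 from v.
v has just one choice, so v = 7. Strike 7 from t, u.
t's domain is down to {8}, so t = 8.
That leaves u = 6.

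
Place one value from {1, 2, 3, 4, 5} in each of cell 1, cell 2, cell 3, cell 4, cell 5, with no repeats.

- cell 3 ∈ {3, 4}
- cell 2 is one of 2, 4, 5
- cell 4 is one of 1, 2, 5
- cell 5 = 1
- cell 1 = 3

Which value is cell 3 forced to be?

cell 1 has just one choice, so cell 1 = 3. Strike 3 from cell 3.
So cell 3 = 4.

4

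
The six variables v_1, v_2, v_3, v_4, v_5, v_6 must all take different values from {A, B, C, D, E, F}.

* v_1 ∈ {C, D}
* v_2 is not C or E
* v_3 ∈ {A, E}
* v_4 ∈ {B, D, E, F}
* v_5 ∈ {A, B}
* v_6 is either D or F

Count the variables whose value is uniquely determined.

The 6 variables draw from only 6 values {A, B, C, D, E, F}, so each is used; only v_1 can be C, hence v_1 = C.
Determined: v_1=C. The other variables each still have more than one consistent value. That makes 1.

1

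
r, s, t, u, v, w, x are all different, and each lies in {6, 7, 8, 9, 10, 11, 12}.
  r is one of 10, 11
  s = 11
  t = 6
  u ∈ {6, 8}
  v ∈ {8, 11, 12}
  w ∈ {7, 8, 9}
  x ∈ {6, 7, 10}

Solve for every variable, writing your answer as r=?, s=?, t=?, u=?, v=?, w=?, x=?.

r=10, s=11, t=6, u=8, v=12, w=9, x=7

s's domain is down to {11}, so s = 11. Strike 11 from r, v.
t has just one choice, so t = 6. Eliminate 6 elsewhere: u, x.
u's domain is down to {8}, so u = 8. Remove 8 from v, w.
v must be 12 (only option left).
r's domain is down to {10}, so r = 10. Eliminate 10 elsewhere: x.
x's domain is down to {7}, so x = 7. Strike 7 from w.
That leaves w = 9.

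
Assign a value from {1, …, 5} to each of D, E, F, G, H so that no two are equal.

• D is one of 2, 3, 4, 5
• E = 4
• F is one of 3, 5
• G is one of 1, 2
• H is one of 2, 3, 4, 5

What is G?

E must be 4 (only option left). Remove 4 from D, H.
The 4 still-open variables together cover exactly {1, 2, 3, 5} — 4 values for 4 variables — and 1 appears only in G's list, so G = 1.

1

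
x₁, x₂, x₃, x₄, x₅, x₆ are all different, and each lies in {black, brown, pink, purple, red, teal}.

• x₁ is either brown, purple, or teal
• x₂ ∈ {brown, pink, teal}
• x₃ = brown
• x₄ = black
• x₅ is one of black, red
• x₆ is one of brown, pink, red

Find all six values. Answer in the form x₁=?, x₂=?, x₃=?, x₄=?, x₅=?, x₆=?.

x₁=purple, x₂=teal, x₃=brown, x₄=black, x₅=red, x₆=pink

x₃ has just one choice, so x₃ = brown. Remove brown from x₁, x₂, x₆.
x₄'s domain is down to {black}, so x₄ = black. So x₅ can't be black.
x₅ must be red (only option left). Remove red from x₆.
That leaves x₆ = pink. Strike pink from x₂.
x₂'s domain is down to {teal}, so x₂ = teal. Strike teal from x₁.
x₁ must be purple (only option left).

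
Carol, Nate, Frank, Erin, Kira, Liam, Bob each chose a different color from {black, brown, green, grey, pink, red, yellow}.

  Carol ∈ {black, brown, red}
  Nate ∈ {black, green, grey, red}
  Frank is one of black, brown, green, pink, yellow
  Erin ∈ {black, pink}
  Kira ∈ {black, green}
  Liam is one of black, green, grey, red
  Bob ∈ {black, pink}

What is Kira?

The 7 variables together cover exactly {black, brown, green, grey, pink, red, yellow} — 7 values for 7 variables — and yellow appears only in Frank's list, so Frank = yellow.
The 6 still-open variables together cover exactly {black, brown, green, grey, pink, red} — 6 values for 6 variables — and brown appears only in Carol's list, so Carol = brown.
Erin and Bob between them cover only {black, pink} — a naked pair. Remove those values from Nate, Kira, Liam.
So Kira = green.

green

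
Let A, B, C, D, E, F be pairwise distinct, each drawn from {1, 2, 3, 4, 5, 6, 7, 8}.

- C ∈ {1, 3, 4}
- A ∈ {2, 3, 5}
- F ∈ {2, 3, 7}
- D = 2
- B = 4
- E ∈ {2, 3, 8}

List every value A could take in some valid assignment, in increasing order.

B has just one choice, so B = 4. Remove 4 from C.
D's domain is down to {2}, so D = 2. Strike 2 from A, E, F.
No further eliminations apply; A can still be any of 3, 5.

3, 5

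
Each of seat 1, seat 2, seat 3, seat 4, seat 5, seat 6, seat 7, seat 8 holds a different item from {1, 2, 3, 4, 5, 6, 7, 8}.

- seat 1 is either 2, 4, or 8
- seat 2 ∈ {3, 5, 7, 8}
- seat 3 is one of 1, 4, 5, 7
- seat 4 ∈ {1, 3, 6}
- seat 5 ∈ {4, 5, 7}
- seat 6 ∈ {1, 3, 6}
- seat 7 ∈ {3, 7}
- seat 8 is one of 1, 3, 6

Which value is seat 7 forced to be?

The 8 variables draw from only 8 values {1, 2, 3, 4, 5, 6, 7, 8}, so each is used; only seat 1 can be 2, hence seat 1 = 2.
The 7 still-open variables draw from only 7 values {1, 3, 4, 5, 6, 7, 8}, so each is used; only seat 2 can be 8, hence seat 2 = 8.
seat 4, seat 6, seat 8 share exactly the 3 values {1, 3, 6}; by pigeonhole those values go to them, so strike 1, 3, 6 from seat 3, seat 7.
So seat 7 = 7.

7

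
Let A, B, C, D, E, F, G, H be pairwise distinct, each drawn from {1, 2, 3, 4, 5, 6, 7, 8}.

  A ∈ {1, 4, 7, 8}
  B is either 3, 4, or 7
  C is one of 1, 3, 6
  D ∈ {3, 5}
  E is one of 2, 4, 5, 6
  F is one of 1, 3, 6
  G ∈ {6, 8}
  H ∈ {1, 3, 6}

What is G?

The 8 variables together cover exactly {1, 2, 3, 4, 5, 6, 7, 8} — 8 values for 8 variables — and 2 appears only in E's list, so E = 2.
Among the 7 still-open variables, 5 fits only D (and all 7 values in {1, 3, 4, 5, 6, 7, 8} must be used), so D = 5.
The 3 variables C, F, H are confined to {1, 3, 6}, which locks those values in; drop them from A, B, G.
So G = 8.

8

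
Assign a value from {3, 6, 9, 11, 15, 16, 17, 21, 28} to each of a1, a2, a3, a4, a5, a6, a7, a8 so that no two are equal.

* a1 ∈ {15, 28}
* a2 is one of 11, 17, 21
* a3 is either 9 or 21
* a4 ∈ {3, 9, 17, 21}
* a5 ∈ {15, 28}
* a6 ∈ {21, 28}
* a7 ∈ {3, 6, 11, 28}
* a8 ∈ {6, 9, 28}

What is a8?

6

a1 and a5 between them cover only {15, 28} — a naked pair. Remove those values from a6, a7, a8.
a6 must be 21 (only option left). So a2, a3, a4 can't be 21.
a3's domain is down to {9}, so a3 = 9. Remove 9 from a4, a8.
So a8 = 6.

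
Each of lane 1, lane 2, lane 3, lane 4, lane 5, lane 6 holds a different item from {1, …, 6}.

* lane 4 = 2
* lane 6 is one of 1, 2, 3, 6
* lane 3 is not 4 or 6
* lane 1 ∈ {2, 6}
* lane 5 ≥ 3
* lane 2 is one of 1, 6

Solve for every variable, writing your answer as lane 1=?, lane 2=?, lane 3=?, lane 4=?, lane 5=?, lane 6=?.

lane 1=6, lane 2=1, lane 3=5, lane 4=2, lane 5=4, lane 6=3

lane 4 must be 2 (only option left). Eliminate 2 elsewhere: lane 1, lane 3, lane 6.
lane 1 has just one choice, so lane 1 = 6. Strike 6 from lane 2, lane 5, lane 6.
That leaves lane 2 = 1. Remove 1 from lane 3, lane 6.
lane 6's domain is down to {3}, so lane 6 = 3. Eliminate 3 elsewhere: lane 3, lane 5.
lane 3 has just one choice, so lane 3 = 5. So lane 5 can't be 5.
lane 5 has just one choice, so lane 5 = 4.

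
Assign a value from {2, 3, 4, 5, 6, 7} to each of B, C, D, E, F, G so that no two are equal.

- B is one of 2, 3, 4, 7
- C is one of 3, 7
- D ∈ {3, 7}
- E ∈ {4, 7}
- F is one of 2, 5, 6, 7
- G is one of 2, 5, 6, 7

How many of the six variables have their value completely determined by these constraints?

The 2 variables C and D are confined to {3, 7}, which locks those values in; drop them from B, E, F, G.
E must be 4 (only option left). So B can't be 4.
B must be 2 (only option left). So F, G can't be 2.
Determined: B=2, E=4. The other variables each still have more than one consistent value. That makes 2.

2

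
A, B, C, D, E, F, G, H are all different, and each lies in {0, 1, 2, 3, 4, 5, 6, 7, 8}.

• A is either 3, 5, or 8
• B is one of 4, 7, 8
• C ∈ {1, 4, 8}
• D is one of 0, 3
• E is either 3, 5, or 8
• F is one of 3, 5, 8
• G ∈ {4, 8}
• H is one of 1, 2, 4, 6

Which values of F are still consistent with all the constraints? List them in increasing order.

The 3 variables A, E, F are confined to {3, 5, 8}, which locks those values in; drop them from B, C, D, G.
That leaves D = 0.
G's domain is down to {4}, so G = 4. So B, C, H can't be 4.
That leaves B = 7.
C's domain is down to {1}, so C = 1. So H can't be 1.
No further eliminations apply; F can still be any of 3, 5, 8.

3, 5, 8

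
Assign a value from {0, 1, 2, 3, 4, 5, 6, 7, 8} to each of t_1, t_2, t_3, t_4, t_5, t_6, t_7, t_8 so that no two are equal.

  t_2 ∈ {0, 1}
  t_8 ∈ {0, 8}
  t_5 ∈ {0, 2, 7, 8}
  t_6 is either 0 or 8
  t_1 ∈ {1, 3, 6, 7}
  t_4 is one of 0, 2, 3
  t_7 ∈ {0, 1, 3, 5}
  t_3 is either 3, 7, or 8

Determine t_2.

The 8 variables together cover exactly {0, 1, 2, 3, 5, 6, 7, 8} — 8 values for 8 variables — and 5 appears only in t_7's list, so t_7 = 5.
Among the 7 still-open variables, 6 fits only t_1 (and all 7 values in {0, 1, 2, 3, 6, 7, 8} must be used), so t_1 = 6.
Among the 6 still-open variables, 1 fits only t_2 (and all 6 values in {0, 1, 2, 3, 7, 8} must be used), so t_2 = 1.

1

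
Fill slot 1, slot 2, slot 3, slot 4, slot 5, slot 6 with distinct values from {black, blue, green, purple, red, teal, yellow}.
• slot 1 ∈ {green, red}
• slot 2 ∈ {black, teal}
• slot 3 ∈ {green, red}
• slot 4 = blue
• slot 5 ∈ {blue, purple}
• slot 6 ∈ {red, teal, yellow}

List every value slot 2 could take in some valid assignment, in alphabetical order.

black, teal

slot 4's domain is down to {blue}, so slot 4 = blue. Remove blue from slot 5.
That leaves slot 5 = purple.
The 2 variables slot 1 and slot 3 are confined to {green, red}, which locks those values in; drop them from slot 6.
No further eliminations apply; slot 2 can still be any of black, teal.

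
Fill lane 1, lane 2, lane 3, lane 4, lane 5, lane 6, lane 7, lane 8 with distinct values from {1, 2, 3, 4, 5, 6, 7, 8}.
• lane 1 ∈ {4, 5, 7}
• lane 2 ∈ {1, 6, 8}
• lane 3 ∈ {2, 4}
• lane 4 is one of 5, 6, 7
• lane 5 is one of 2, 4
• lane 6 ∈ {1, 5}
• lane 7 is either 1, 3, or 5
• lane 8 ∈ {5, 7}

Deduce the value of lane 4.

6

Among the 8 variables, 3 fits only lane 7 (and all 8 values in {1, 2, 3, 4, 5, 6, 7, 8} must be used), so lane 7 = 3.
The 7 still-open variables together cover exactly {1, 2, 4, 5, 6, 7, 8} — 7 values for 7 variables — and 8 appears only in lane 2's list, so lane 2 = 8.
Among the 6 still-open variables, 1 fits only lane 6 (and all 6 values in {1, 2, 4, 5, 6, 7} must be used), so lane 6 = 1.
The 5 still-open variables together cover exactly {2, 4, 5, 6, 7} — 5 values for 5 variables — and 6 appears only in lane 4's list, so lane 4 = 6.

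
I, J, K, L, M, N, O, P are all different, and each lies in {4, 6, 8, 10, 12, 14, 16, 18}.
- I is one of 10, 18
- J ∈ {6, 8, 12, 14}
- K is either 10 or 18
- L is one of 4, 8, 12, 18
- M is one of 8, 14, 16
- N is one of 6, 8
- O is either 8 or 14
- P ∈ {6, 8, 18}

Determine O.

14

Among the 8 variables, 4 fits only L (and all 8 values in {4, 6, 8, 10, 12, 14, 16, 18} must be used), so L = 4.
Among the 7 still-open variables, 12 fits only J (and all 7 values in {6, 8, 10, 12, 14, 16, 18} must be used), so J = 12.
Among the 6 still-open variables, 16 fits only M (and all 6 values in {6, 8, 10, 14, 16, 18} must be used), so M = 16.
The 5 still-open variables draw from only 5 values {6, 8, 10, 14, 18}, so each is used; only O can be 14, hence O = 14.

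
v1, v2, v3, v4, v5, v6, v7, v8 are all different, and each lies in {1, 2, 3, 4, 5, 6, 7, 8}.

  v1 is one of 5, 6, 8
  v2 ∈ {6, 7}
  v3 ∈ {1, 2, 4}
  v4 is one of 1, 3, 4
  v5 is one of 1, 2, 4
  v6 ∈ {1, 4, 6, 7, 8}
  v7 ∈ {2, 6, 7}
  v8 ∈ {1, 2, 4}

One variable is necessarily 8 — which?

v6

Among the 8 variables, 3 fits only v4 (and all 8 values in {1, 2, 3, 4, 5, 6, 7, 8} must be used), so v4 = 3.
The 7 still-open variables together cover exactly {1, 2, 4, 5, 6, 7, 8} — 7 values for 7 variables — and 5 appears only in v1's list, so v1 = 5.
Among the 6 still-open variables, 8 fits only v6 (and all 6 values in {1, 2, 4, 6, 7, 8} must be used), so v6 = 8.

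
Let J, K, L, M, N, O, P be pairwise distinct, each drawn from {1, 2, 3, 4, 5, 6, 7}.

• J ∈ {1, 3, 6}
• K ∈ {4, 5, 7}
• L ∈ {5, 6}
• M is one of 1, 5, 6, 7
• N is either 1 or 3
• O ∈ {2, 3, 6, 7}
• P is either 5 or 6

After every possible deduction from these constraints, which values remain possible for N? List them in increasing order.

The 7 variables together cover exactly {1, 2, 3, 4, 5, 6, 7} — 7 values for 7 variables — and 2 appears only in O's list, so O = 2.
Among the 6 still-open variables, 4 fits only K (and all 6 values in {1, 3, 4, 5, 6, 7} must be used), so K = 4.
The 5 still-open variables together cover exactly {1, 3, 5, 6, 7} — 5 values for 5 variables — and 7 appears only in M's list, so M = 7.
L and P between them cover only {5, 6} — a naked pair. Remove those values from J.
No further eliminations apply; N can still be any of 1, 3.

1, 3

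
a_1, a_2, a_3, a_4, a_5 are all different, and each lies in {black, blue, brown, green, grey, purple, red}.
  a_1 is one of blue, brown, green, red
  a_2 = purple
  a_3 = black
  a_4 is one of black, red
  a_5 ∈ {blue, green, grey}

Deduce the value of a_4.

red

a_2's domain is down to {purple}, so a_2 = purple.
a_3 must be black (only option left). So a_4 can't be black.
So a_4 = red.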